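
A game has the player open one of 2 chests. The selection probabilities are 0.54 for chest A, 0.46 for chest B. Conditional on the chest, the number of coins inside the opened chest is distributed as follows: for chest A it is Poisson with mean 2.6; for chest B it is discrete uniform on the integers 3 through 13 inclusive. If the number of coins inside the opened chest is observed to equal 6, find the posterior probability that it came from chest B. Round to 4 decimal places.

Likelihoods P(X=6 | ·): A: 0.0318671; B: 0.0909091.
Posterior ∝ prior × likelihood. Numerator for B: 0.46·0.0909091 = 0.0418182.
Normalizing constant: 0.54·0.0318671 + 0.46·0.0909091 = 0.0590264.
P(B | observation) = 0.0418182 / 0.0590264 = 0.708466.

0.7085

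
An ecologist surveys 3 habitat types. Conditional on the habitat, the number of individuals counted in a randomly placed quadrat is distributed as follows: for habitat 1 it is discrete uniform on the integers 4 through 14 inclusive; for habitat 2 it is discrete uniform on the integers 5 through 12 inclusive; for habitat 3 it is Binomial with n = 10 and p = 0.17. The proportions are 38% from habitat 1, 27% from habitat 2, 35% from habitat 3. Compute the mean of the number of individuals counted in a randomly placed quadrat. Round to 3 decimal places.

6.310

Component means — 1: 9; 2: 8.5; 3: 1.7.
E[X] = 0.38·9 + 0.27·8.5 + 0.35·1.7 = 6.31.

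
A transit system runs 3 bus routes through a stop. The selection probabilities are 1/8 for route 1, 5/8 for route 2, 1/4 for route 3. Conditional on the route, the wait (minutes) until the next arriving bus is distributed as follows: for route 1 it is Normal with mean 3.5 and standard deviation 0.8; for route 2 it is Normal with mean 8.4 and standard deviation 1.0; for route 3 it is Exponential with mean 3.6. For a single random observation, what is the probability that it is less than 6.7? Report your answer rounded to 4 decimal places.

Conditional on each route, P(X < 6.7): 1: 0.999968; 2: 0.0445655; 3: 0.8445.
By total probability, P(X < 6.7) = 0.125·0.999968 + 0.625·0.0445655 + 0.25·0.8445 = 0.363975.

0.3640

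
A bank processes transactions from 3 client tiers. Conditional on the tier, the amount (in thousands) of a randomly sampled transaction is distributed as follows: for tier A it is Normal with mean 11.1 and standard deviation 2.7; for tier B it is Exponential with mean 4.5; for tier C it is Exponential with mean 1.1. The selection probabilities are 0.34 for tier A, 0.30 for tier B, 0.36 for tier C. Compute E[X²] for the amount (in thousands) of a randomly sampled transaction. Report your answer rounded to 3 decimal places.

57.391

For each component E[X²] = Var + (mean)², giving A: 130.5; B: 40.5; C: 2.42.
Overall E[X²] = 0.34·130.5 + 0.3·40.5 + 0.36·2.42 = 57.3912.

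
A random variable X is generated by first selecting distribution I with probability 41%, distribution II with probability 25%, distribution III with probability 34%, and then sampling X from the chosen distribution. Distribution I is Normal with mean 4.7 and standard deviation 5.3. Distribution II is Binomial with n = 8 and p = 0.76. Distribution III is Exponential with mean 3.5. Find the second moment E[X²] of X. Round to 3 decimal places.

38.510

For each component E[X²] = Var + (mean)², giving I: 50.18; II: 38.4256; III: 24.5.
Overall E[X²] = 0.41·50.18 + 0.25·38.4256 + 0.34·24.5 = 38.5102.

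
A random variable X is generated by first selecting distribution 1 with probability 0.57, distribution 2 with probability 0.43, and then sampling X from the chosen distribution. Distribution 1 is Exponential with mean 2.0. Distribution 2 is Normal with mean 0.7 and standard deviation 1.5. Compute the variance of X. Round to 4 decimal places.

3.6617

Per component, 1: μ=2, E[X²]=8; 2: μ=0.7, E[X²]=2.74.
E[X] = 0.57·2 + 0.43·0.7 = 1.441.
E[X²] = 0.57·8 + 0.43·2.74 = 5.7382.
Var(X) = E[X²] − (E[X])² = 5.7382 − 2.07648 = 3.66172.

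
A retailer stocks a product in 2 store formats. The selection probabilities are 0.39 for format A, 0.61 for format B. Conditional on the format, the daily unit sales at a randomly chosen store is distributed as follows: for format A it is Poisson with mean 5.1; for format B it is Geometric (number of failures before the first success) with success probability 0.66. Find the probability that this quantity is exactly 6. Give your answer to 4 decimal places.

0.0587

Conditional on each format, P(X = 6): A: 0.149; B: 0.00101957.
By total probability, P(X = 6) = 0.39·0.149 + 0.61·0.00101957 = 0.058732.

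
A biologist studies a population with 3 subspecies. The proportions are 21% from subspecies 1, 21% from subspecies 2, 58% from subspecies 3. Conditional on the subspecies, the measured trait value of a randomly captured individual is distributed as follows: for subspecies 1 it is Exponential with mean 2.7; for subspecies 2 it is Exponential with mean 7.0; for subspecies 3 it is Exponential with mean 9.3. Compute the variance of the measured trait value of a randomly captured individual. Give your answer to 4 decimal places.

68.7504

Per component, 1: μ=2.7, E[X²]=14.58; 2: μ=7, E[X²]=98; 3: μ=9.3, E[X²]=172.98.
E[X] = 0.21·2.7 + 0.21·7 + 0.58·9.3 = 7.431.
E[X²] = 0.21·14.58 + 0.21·98 + 0.58·172.98 = 123.97.
Var(X) = E[X²] − (E[X])² = 123.97 − 55.2198 = 68.7504.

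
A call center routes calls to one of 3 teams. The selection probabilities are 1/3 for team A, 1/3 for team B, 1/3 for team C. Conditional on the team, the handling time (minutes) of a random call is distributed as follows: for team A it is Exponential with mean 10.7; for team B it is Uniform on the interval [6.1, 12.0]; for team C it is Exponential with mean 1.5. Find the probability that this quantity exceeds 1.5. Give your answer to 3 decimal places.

Conditional on each team, P(X > 1.5): A: 0.869196; B: 1; C: 0.367879.
By total probability, P(X > 1.5) = 0.333333·0.869196 + 0.333333·1 + 0.333333·0.367879 = 0.745692.

0.746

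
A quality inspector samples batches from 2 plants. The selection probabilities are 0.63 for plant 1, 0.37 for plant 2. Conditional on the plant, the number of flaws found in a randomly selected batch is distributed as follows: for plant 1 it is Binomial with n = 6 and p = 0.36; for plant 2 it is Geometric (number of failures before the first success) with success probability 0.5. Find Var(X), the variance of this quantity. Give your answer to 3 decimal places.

Per component, 1: μ=2.16, E[X²]=6.048; 2: μ=1, E[X²]=3.
E[X] = 0.63·2.16 + 0.37·1 = 1.7308.
E[X²] = 0.63·6.048 + 0.37·3 = 4.92024.
Var(X) = E[X²] − (E[X])² = 4.92024 − 2.99567 = 1.92457.

1.925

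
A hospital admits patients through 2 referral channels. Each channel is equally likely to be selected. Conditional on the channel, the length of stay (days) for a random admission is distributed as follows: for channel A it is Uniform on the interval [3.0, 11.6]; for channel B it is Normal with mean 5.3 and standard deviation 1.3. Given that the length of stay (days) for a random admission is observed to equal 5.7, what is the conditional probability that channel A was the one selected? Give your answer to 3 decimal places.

Likelihoods f(5.7 | ·): A: 0.116279; B: 0.29269.
Posterior ∝ prior × likelihood. Numerator for A: 0.5·0.116279 = 0.0581395.
Normalizing constant: 0.5·0.116279 + 0.5·0.29269 = 0.204485.
P(A | observation) = 0.0581395 / 0.204485 = 0.284322.

0.284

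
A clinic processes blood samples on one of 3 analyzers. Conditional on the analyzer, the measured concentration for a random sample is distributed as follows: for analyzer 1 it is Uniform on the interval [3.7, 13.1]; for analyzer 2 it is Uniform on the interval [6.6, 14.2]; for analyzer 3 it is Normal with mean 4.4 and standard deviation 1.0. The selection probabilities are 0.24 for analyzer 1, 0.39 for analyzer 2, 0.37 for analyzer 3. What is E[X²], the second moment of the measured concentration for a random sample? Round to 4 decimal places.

70.2944

For each component E[X²] = Var + (mean)², giving 1: 77.9233; 2: 112.973; 3: 20.36.
Overall E[X²] = 0.24·77.9233 + 0.39·112.973 + 0.37·20.36 = 70.2944.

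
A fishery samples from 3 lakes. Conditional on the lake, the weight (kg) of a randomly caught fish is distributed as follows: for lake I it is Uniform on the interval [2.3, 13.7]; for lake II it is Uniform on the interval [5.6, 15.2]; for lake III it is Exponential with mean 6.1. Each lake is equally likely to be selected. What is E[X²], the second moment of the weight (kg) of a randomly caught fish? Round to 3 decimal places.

For each component E[X²] = Var + (mean)², giving I: 74.83; II: 115.84; III: 74.42.
Overall E[X²] = 0.333333·74.83 + 0.333333·115.84 + 0.333333·74.42 = 88.3633.

88.363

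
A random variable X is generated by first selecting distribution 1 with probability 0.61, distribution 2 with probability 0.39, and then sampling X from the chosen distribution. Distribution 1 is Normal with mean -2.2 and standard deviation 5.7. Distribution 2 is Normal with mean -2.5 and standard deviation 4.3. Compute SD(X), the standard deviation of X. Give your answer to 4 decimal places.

5.2011

Per component, 1: μ=-2.2, E[X²]=37.33; 2: μ=-2.5, E[X²]=24.74.
E[X] = 0.61·-2.2 + 0.39·-2.5 = -2.317.
E[X²] = 0.61·37.33 + 0.39·24.74 = 32.4199.
Var(X) = E[X²] − (E[X])² = 32.4199 − 5.36849 = 27.0514.
SD(X) = √27.0514 = 5.2011.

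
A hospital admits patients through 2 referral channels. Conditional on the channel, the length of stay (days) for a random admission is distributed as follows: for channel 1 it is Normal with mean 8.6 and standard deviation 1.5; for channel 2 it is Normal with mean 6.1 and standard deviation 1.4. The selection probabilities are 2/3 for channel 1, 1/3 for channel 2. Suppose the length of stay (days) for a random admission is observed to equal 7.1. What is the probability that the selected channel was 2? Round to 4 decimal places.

0.4063

Likelihoods f(7.1 | ·): 1: 0.161314; 2: 0.220797.
Posterior ∝ prior × likelihood. Numerator for 2: 0.333333·0.220797 = 0.0735989.
Normalizing constant: 0.666667·0.161314 + 0.333333·0.220797 = 0.181141.
P(2 | observation) = 0.0735989 / 0.181141 = 0.406306.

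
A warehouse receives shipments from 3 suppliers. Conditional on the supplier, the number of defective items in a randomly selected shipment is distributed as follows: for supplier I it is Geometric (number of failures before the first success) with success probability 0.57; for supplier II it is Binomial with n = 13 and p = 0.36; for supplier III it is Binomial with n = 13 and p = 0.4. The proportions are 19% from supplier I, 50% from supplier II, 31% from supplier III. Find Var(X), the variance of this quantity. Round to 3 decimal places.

Per component, I: μ=0.754386, E[X²]=1.89258; II: μ=4.68, E[X²]=24.8976; III: μ=5.2, E[X²]=30.16.
E[X] = 0.19·0.754386 + 0.5·4.68 + 0.31·5.2 = 4.09533.
E[X²] = 0.19·1.89258 + 0.5·24.8976 + 0.31·30.16 = 22.158.
Var(X) = E[X²] − (E[X])² = 22.158 − 16.7718 = 5.38624.

5.386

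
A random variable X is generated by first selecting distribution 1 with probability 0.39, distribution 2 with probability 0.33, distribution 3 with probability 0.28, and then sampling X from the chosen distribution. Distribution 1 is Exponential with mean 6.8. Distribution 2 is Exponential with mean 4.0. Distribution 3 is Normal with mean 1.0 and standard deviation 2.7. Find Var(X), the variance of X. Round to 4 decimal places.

30.8689

Per component, 1: μ=6.8, E[X²]=92.48; 2: μ=4, E[X²]=32; 3: μ=1, E[X²]=8.29.
E[X] = 0.39·6.8 + 0.33·4 + 0.28·1 = 4.252.
E[X²] = 0.39·92.48 + 0.33·32 + 0.28·8.29 = 48.9484.
Var(X) = E[X²] − (E[X])² = 48.9484 − 18.0795 = 30.8689.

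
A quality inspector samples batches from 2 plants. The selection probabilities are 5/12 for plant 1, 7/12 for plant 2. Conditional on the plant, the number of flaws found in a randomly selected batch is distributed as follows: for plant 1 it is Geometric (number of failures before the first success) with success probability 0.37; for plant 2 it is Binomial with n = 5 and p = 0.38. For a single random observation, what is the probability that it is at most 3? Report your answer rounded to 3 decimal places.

Conditional on each plant, P(X ≤ 3): 1: 0.84247; 2: 0.927437.
By total probability, P(X ≤ 3) = 0.416667·0.84247 + 0.583333·0.927437 = 0.892034.

0.892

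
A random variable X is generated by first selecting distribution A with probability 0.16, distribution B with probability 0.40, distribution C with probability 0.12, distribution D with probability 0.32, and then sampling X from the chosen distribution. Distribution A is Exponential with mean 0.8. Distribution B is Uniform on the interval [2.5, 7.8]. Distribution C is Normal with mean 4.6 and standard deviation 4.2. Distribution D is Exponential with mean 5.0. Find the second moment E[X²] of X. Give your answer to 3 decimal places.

32.406

For each component E[X²] = Var + (mean)², giving A: 1.28; B: 28.8633; C: 38.8; D: 50.
Overall E[X²] = 0.16·1.28 + 0.4·28.8633 + 0.12·38.8 + 0.32·50 = 32.4061.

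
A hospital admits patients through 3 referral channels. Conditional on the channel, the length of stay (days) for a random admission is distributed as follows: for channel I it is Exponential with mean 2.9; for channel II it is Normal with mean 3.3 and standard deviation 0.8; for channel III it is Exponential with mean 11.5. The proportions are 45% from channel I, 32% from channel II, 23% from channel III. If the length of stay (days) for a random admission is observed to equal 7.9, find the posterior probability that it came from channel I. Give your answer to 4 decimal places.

0.5029

Likelihoods f(7.9 | ·): I: 0.0226216; II: 3.29905e-08; III: 0.0437483.
Posterior ∝ prior × likelihood. Numerator for I: 0.45·0.0226216 = 0.0101797.
Normalizing constant: 0.45·0.0226216 + 0.32·3.29905e-08 + 0.23·0.0437483 = 0.0202418.
P(I | observation) = 0.0101797 / 0.0202418 = 0.502905.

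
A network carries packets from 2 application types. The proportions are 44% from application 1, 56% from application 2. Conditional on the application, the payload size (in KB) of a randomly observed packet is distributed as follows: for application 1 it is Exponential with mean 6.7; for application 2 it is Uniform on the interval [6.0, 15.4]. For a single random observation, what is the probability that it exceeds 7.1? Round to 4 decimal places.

Conditional on each application, P(X > 7.1): 1: 0.346559; 2: 0.882979.
By total probability, P(X > 7.1) = 0.44·0.346559 + 0.56·0.882979 = 0.646954.

0.6470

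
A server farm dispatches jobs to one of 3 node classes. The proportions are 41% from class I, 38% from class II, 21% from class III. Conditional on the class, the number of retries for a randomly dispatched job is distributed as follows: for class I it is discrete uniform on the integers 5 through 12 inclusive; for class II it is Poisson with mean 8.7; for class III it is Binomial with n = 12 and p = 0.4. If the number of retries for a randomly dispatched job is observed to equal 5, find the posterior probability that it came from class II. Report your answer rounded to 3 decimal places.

Likelihoods P(X=5 | ·): I: 0.125; II: 0.0691915; III: 0.22703.
Posterior ∝ prior × likelihood. Numerator for II: 0.38·0.0691915 = 0.0262928.
Normalizing constant: 0.41·0.125 + 0.38·0.0691915 + 0.21·0.22703 = 0.125219.
P(II | observation) = 0.0262928 / 0.125219 = 0.209974.

0.210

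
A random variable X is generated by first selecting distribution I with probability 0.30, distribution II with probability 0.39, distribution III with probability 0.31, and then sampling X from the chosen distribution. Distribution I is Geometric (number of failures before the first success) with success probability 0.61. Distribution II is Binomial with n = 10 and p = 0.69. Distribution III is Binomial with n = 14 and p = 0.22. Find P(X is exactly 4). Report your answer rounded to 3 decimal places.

0.081

Conditional on each component, P(X = 4): I: 0.014112; II: 0.042246; III: 0.195466.
By total probability, P(X = 4) = 0.3·0.014112 + 0.39·0.042246 + 0.31·0.195466 = 0.081304.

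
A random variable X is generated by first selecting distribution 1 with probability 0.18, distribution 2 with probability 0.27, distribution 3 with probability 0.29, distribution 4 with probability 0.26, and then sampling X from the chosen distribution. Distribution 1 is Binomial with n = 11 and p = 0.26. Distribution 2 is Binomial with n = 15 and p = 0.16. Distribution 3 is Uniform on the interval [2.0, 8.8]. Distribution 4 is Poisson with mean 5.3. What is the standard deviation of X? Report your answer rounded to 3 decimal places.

Per component, 1: μ=2.86, E[X²]=10.296; 2: μ=2.4, E[X²]=7.776; 3: μ=5.4, E[X²]=33.0133; 4: μ=5.3, E[X²]=33.39.
E[X] = 0.18·2.86 + 0.27·2.4 + 0.29·5.4 + 0.26·5.3 = 4.1068.
E[X²] = 0.18·10.296 + 0.27·7.776 + 0.29·33.0133 + 0.26·33.39 = 22.2081.
Var(X) = E[X²] − (E[X])² = 22.2081 − 16.8658 = 5.34226.
SD(X) = √5.34226 = 2.31133.

2.311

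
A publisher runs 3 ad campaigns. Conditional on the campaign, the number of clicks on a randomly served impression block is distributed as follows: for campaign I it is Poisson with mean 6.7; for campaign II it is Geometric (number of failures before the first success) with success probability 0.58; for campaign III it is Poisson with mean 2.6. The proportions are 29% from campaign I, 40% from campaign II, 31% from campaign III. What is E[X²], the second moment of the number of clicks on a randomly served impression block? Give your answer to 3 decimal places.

For each component E[X²] = Var + (mean)², giving I: 51.59; II: 1.77289; III: 9.36.
Overall E[X²] = 0.29·51.59 + 0.4·1.77289 + 0.31·9.36 = 18.5719.

18.572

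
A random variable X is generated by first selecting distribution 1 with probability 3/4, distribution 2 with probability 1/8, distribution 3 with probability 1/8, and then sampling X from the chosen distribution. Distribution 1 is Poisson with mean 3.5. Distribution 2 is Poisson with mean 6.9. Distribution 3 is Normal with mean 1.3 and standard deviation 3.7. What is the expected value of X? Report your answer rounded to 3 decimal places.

3.650

Component means — 1: 3.5; 2: 6.9; 3: 1.3.
E[X] = 0.75·3.5 + 0.125·6.9 + 0.125·1.3 = 3.65.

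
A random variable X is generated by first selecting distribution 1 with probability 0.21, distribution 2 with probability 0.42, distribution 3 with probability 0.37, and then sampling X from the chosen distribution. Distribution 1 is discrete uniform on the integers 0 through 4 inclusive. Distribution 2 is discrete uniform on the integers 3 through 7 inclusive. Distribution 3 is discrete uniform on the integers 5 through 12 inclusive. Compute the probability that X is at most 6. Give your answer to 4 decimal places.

0.6385

Conditional on each component, P(X ≤ 6): 1: 1; 2: 0.8; 3: 0.25.
By total probability, P(X ≤ 6) = 0.21·1 + 0.42·0.8 + 0.37·0.25 = 0.6385.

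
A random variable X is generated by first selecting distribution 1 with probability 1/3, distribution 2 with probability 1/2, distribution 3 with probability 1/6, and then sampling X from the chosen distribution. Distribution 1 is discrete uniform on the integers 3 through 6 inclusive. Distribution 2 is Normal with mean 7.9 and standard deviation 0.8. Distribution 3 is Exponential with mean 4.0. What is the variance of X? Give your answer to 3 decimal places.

6.611

Per component, 1: μ=4.5, E[X²]=21.5; 2: μ=7.9, E[X²]=63.05; 3: μ=4, E[X²]=32.
E[X] = 0.333333·4.5 + 0.5·7.9 + 0.166667·4 = 6.11667.
E[X²] = 0.333333·21.5 + 0.5·63.05 + 0.166667·32 = 44.025.
Var(X) = E[X²] − (E[X])² = 44.025 − 37.4136 = 6.61139.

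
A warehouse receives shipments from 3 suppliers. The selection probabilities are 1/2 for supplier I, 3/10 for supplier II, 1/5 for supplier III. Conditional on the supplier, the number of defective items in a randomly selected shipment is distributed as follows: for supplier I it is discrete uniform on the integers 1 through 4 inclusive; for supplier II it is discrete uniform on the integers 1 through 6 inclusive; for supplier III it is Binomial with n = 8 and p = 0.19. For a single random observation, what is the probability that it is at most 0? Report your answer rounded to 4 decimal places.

Conditional on each supplier, P(X ≤ 0): I: 0; II: 0; III: 0.185302.
By total probability, P(X ≤ 0) = 0.5·0 + 0.3·0 + 0.2·0.185302 = 0.0370604.

0.0371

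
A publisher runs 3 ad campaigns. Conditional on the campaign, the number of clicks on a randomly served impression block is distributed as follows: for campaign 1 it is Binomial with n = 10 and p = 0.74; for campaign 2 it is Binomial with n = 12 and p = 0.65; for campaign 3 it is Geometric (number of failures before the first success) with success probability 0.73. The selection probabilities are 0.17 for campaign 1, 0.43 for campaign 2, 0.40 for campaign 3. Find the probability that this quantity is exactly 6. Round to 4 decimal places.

Conditional on each campaign, P(X = 6): 1: 0.157581; 2: 0.128103; 3: 0.000282817.
By total probability, P(X = 6) = 0.17·0.157581 + 0.43·0.128103 + 0.4·0.000282817 = 0.0819863.

0.0820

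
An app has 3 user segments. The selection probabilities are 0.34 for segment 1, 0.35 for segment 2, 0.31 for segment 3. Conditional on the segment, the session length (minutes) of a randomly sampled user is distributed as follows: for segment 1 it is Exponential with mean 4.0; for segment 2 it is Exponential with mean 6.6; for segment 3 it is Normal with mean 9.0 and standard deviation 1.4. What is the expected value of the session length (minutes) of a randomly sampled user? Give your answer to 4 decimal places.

6.4600

Component means — 1: 4; 2: 6.6; 3: 9.
E[X] = 0.34·4 + 0.35·6.6 + 0.31·9 = 6.46.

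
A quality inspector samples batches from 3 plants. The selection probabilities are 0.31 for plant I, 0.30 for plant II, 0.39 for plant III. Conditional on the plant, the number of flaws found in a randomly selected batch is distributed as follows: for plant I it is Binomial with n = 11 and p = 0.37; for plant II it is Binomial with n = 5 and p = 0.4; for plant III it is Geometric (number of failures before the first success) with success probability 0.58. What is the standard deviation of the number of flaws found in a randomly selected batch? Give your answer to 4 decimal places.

Per component, I: μ=4.07, E[X²]=19.129; II: μ=2, E[X²]=5.2; III: μ=0.724138, E[X²]=1.77289.
E[X] = 0.31·4.07 + 0.3·2 + 0.39·0.724138 = 2.14411.
E[X²] = 0.31·19.129 + 0.3·5.2 + 0.39·1.77289 = 8.18142.
Var(X) = E[X²] − (E[X])² = 8.18142 − 4.59722 = 3.58419.
SD(X) = √3.58419 = 1.8932.

1.8932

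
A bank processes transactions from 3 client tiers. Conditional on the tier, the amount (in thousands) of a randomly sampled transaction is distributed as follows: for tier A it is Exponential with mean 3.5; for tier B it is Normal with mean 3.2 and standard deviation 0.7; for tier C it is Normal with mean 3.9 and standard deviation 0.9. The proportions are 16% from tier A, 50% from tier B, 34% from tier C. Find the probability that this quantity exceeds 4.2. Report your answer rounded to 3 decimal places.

0.212

Conditional on each tier, P(X > 4.2): A: 0.301194; B: 0.0765637; C: 0.369441.
By total probability, P(X > 4.2) = 0.16·0.301194 + 0.5·0.0765637 + 0.34·0.369441 = 0.212083.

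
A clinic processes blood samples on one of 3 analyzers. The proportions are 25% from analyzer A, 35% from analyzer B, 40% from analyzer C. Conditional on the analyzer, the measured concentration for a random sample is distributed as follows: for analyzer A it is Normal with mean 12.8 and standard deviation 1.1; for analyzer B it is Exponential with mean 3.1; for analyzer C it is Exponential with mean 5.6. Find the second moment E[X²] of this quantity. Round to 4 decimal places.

73.0775

For each component E[X²] = Var + (mean)², giving A: 165.05; B: 19.22; C: 62.72.
Overall E[X²] = 0.25·165.05 + 0.35·19.22 + 0.4·62.72 = 73.0775.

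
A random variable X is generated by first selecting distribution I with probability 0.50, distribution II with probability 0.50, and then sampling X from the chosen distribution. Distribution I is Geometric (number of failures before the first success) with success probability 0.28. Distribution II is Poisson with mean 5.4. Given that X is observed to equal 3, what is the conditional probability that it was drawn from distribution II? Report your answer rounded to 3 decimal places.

0.531

Likelihoods P(X=3 | ·): I: 0.104509; II: 0.118533.
Posterior ∝ prior × likelihood. Numerator for II: 0.5·0.118533 = 0.0592666.
Normalizing constant: 0.5·0.104509 + 0.5·0.118533 = 0.111521.
P(II | observation) = 0.0592666 / 0.111521 = 0.531437.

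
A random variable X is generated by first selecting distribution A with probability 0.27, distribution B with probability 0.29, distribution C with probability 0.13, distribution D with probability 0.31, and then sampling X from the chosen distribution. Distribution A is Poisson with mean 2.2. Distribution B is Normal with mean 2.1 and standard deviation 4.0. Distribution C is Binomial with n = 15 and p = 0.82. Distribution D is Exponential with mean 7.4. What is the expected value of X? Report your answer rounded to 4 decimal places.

Component means — A: 2.2; B: 2.1; C: 12.3; D: 7.4.
E[X] = 0.27·2.2 + 0.29·2.1 + 0.13·12.3 + 0.31·7.4 = 5.096.

5.0960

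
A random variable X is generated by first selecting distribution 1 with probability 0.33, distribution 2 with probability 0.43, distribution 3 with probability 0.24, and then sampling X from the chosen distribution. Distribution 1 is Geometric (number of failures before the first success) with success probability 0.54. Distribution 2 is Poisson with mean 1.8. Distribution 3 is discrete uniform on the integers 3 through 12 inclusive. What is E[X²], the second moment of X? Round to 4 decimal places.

18.4072

For each component E[X²] = Var + (mean)², giving 1: 2.30316; 2: 5.04; 3: 64.5.
Overall E[X²] = 0.33·2.30316 + 0.43·5.04 + 0.24·64.5 = 18.4072.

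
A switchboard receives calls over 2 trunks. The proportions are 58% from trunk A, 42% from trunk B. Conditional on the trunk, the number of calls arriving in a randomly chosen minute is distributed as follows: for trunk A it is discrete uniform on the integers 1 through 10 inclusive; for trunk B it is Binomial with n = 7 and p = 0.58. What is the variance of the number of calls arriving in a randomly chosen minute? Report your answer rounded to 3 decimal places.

Per component, A: μ=5.5, E[X²]=38.5; B: μ=4.06, E[X²]=18.1888.
E[X] = 0.58·5.5 + 0.42·4.06 = 4.8952.
E[X²] = 0.58·38.5 + 0.42·18.1888 = 29.9693.
Var(X) = E[X²] − (E[X])² = 29.9693 − 23.963 = 6.00631.

6.006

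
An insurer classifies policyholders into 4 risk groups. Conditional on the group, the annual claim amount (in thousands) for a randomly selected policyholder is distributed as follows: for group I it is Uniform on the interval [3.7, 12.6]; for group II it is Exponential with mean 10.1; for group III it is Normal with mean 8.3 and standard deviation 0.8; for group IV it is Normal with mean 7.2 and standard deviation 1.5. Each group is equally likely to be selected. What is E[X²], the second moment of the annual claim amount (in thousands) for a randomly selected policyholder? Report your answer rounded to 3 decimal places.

100.166

For each component E[X²] = Var + (mean)², giving I: 73.0233; II: 204.02; III: 69.53; IV: 54.09.
Overall E[X²] = 0.25·73.0233 + 0.25·204.02 + 0.25·69.53 + 0.25·54.09 = 100.166.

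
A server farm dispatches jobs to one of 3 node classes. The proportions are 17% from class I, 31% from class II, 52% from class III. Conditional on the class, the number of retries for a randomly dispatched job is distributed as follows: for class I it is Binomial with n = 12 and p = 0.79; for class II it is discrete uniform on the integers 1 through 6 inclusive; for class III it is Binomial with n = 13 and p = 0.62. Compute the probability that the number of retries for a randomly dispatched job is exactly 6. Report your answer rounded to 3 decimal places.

Conditional on each class, P(X = 6): I: 0.0192642; II: 0.166667; III: 0.11152.
By total probability, P(X = 6) = 0.17·0.0192642 + 0.31·0.166667 + 0.52·0.11152 = 0.112932.

0.113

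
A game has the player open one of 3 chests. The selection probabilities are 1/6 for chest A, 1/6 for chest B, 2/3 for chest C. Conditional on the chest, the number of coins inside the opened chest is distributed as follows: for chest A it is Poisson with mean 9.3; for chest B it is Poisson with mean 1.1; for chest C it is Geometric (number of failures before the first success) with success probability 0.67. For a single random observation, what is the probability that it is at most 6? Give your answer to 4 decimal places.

Conditional on each chest, P(X ≤ 6): A: 0.180803; B: 0.999851; C: 0.999574.
By total probability, P(X ≤ 6) = 0.166667·0.180803 + 0.166667·0.999851 + 0.666667·0.999574 = 0.863158.

0.8632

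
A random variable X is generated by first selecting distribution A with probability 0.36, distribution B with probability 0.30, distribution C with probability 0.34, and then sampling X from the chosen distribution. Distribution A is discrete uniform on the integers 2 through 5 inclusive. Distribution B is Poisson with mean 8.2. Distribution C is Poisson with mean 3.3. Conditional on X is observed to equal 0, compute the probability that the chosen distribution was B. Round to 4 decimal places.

0.0065

Likelihoods P(X=0 | ·): A: 0; B: 0.000274654; C: 0.0368832.
Posterior ∝ prior × likelihood. Numerator for B: 0.3·0.000274654 = 8.23961e-05.
Normalizing constant: 0.36·0 + 0.3·0.000274654 + 0.34·0.0368832 = 0.0126227.
P(B | observation) = 8.23961e-05 / 0.0126227 = 0.00652762.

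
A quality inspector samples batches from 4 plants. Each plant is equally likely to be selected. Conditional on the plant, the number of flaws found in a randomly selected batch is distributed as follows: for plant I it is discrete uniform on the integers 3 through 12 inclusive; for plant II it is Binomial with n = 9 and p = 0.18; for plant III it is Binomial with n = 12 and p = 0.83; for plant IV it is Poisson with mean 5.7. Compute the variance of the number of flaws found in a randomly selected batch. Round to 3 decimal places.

Per component, I: μ=7.5, E[X²]=64.5; II: μ=1.62, E[X²]=3.9528; III: μ=9.96, E[X²]=100.895; IV: μ=5.7, E[X²]=38.19.
E[X] = 0.25·7.5 + 0.25·1.62 + 0.25·9.96 + 0.25·5.7 = 6.195.
E[X²] = 0.25·64.5 + 0.25·3.9528 + 0.25·100.895 + 0.25·38.19 = 51.8844.
Var(X) = E[X²] − (E[X])² = 51.8844 − 38.378 = 13.5064.

13.506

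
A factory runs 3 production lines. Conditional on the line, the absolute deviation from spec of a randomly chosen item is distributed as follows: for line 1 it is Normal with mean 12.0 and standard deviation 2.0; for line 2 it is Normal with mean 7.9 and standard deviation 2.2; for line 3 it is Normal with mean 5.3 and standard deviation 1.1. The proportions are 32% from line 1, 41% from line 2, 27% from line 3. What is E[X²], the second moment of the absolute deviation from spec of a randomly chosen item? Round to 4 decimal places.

For each component E[X²] = Var + (mean)², giving 1: 148; 2: 67.25; 3: 29.3.
Overall E[X²] = 0.32·148 + 0.41·67.25 + 0.27·29.3 = 82.8435.

82.8435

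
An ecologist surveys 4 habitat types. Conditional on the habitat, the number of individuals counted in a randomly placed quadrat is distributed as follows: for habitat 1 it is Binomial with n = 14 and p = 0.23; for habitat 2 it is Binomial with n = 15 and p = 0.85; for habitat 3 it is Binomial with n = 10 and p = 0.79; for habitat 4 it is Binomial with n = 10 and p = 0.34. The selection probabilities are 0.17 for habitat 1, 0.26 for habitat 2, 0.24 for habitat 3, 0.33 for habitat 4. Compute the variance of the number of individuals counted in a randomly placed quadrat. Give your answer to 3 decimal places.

17.540

Per component, 1: μ=3.22, E[X²]=12.8478; 2: μ=12.75, E[X²]=164.475; 3: μ=7.9, E[X²]=64.069; 4: μ=3.4, E[X²]=13.804.
E[X] = 0.17·3.22 + 0.26·12.75 + 0.24·7.9 + 0.33·3.4 = 6.8804.
E[X²] = 0.17·12.8478 + 0.26·164.475 + 0.24·64.069 + 0.33·13.804 = 64.8795.
Var(X) = E[X²] − (E[X])² = 64.8795 − 47.3399 = 17.5396.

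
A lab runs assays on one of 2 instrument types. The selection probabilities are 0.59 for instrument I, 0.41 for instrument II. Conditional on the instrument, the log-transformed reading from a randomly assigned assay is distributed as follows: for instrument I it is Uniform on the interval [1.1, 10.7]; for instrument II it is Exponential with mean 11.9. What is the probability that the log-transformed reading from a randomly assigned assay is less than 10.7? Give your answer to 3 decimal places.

0.833

Conditional on each instrument, P(X < 10.7): I: 1; II: 0.593089.
By total probability, P(X < 10.7) = 0.59·1 + 0.41·0.593089 = 0.833166.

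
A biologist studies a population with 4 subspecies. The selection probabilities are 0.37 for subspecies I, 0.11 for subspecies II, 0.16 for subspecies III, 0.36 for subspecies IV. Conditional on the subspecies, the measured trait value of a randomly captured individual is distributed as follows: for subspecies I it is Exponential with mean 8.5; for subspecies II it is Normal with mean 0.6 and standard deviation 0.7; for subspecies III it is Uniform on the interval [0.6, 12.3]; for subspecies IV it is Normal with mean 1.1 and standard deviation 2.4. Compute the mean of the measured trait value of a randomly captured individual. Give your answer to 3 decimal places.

Component means — I: 8.5; II: 0.6; III: 6.45; IV: 1.1.
E[X] = 0.37·8.5 + 0.11·0.6 + 0.16·6.45 + 0.36·1.1 = 4.639.

4.639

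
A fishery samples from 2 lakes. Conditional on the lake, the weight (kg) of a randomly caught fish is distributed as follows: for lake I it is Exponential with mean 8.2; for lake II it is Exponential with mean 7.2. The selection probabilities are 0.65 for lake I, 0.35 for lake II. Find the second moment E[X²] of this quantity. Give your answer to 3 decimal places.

123.700

For each component E[X²] = Var + (mean)², giving I: 134.48; II: 103.68.
Overall E[X²] = 0.65·134.48 + 0.35·103.68 = 123.7.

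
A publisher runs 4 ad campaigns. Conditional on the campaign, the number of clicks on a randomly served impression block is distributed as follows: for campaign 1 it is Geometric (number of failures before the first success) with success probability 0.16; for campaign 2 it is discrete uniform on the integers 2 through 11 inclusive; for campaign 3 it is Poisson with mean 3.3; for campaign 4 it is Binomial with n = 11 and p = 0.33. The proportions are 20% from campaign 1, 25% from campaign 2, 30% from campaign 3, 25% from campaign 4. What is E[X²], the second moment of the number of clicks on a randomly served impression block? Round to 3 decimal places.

32.859

For each component E[X²] = Var + (mean)², giving 1: 60.375; 2: 50.5; 3: 14.19; 4: 15.609.
Overall E[X²] = 0.2·60.375 + 0.25·50.5 + 0.3·14.19 + 0.25·15.609 = 32.8593.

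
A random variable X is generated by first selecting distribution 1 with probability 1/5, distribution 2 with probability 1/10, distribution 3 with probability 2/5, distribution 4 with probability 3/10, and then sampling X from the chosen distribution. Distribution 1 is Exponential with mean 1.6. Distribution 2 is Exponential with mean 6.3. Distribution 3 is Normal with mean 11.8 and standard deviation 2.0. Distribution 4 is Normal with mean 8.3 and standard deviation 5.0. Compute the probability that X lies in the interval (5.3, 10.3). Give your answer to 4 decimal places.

Conditional on each component, P(5.3 < X < 10.3): 1: 0.0348246; 2: 0.236195; 3: 0.22605; 4: 0.381169.
By total probability, P(5.3 < X < 10.3) = 0.2·0.0348246 + 0.1·0.236195 + 0.4·0.22605 + 0.3·0.381169 = 0.235355.

0.2354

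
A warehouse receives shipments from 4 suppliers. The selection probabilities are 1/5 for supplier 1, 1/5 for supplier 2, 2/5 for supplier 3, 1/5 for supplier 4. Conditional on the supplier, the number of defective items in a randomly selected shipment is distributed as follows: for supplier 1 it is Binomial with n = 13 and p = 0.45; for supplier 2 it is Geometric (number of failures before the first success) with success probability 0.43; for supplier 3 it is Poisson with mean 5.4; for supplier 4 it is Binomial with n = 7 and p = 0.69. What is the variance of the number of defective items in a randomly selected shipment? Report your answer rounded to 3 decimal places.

6.441

Per component, 1: μ=5.85, E[X²]=37.44; 2: μ=1.32558, E[X²]=4.83991; 3: μ=5.4, E[X²]=34.56; 4: μ=4.83, E[X²]=24.8262.
E[X] = 0.2·5.85 + 0.2·1.32558 + 0.4·5.4 + 0.2·4.83 = 4.56112.
E[X²] = 0.2·37.44 + 0.2·4.83991 + 0.4·34.56 + 0.2·24.8262 = 27.2452.
Var(X) = E[X²] − (E[X])² = 27.2452 − 20.8038 = 6.44144.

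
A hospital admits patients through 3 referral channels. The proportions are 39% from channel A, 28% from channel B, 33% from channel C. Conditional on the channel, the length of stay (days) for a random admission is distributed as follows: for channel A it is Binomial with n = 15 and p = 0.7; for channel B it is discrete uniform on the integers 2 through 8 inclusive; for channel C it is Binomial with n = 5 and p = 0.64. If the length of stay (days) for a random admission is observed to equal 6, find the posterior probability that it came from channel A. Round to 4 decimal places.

Likelihoods P(X=6 | ·): A: 0.01159; B: 0.142857; C: 0.
Posterior ∝ prior × likelihood. Numerator for A: 0.39·0.01159 = 0.0045201.
Normalizing constant: 0.39·0.01159 + 0.28·0.142857 + 0.33·0 = 0.0445201.
P(A | observation) = 0.0045201 / 0.0445201 = 0.101529.

0.1015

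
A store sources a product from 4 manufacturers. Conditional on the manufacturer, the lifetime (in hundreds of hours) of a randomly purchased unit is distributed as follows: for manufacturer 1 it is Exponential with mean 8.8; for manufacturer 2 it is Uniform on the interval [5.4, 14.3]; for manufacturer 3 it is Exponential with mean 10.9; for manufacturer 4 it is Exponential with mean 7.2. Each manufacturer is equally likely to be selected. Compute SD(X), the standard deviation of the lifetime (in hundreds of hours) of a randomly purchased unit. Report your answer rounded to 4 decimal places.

8.0957

Per component, 1: μ=8.8, E[X²]=154.88; 2: μ=9.85, E[X²]=103.623; 3: μ=10.9, E[X²]=237.62; 4: μ=7.2, E[X²]=103.68.
E[X] = 0.25·8.8 + 0.25·9.85 + 0.25·10.9 + 0.25·7.2 = 9.1875.
E[X²] = 0.25·154.88 + 0.25·103.623 + 0.25·237.62 + 0.25·103.68 = 149.951.
Var(X) = E[X²] − (E[X])² = 149.951 − 84.4102 = 65.5407.
SD(X) = √65.5407 = 8.09572.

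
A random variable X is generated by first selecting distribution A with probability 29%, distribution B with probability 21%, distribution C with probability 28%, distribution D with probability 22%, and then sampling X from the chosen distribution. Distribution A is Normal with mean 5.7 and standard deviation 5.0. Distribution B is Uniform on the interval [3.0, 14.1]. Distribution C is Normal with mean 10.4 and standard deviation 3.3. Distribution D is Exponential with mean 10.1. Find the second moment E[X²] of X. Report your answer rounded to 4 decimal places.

112.3982

For each component E[X²] = Var + (mean)², giving A: 57.49; B: 83.37; C: 119.05; D: 204.02.
Overall E[X²] = 0.29·57.49 + 0.21·83.37 + 0.28·119.05 + 0.22·204.02 = 112.398.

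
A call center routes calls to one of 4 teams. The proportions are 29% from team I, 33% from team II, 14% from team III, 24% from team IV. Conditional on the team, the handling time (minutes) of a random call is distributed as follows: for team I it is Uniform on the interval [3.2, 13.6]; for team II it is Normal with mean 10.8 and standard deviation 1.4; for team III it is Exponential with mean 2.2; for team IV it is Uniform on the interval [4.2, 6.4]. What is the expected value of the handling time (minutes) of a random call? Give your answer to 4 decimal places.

7.5800

Component means — I: 8.4; II: 10.8; III: 2.2; IV: 5.3.
E[X] = 0.29·8.4 + 0.33·10.8 + 0.14·2.2 + 0.24·5.3 = 7.58.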